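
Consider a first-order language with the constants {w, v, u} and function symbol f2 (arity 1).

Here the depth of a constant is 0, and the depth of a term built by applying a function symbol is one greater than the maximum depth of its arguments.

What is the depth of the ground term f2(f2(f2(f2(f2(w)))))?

depth(f2(w)) = 1 + depth(w) = 1 + 0 = 1
depth(f2(f2(w))) = 1 + depth(f2(w)) = 1 + 1 = 2
depth(f2(f2(f2(w)))) = 1 + depth(f2(f2(w))) = 1 + 2 = 3
depth(f2(f2(f2(f2(w))))) = 1 + depth(f2(f2(f2(w)))) = 1 + 3 = 4
depth(f2(f2(f2(f2(f2(w)))))) = 1 + depth(f2(f2(f2(f2(w))))) = 1 + 4 = 5

5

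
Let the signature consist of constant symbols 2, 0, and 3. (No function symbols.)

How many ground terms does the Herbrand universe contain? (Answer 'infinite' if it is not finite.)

3

There are no function symbols, so every ground term is one of the 3 constants.
The Herbrand universe is {2, 0, 3}, which is finite with 3 elements.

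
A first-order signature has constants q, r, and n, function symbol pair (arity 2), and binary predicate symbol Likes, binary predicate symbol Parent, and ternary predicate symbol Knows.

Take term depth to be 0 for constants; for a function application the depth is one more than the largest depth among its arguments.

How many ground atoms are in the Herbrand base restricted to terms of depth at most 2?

First count ground terms of depth ≤ 2.
Let N_k count ground terms of depth at most k. Each non-constant term of depth ≤ k is some function symbol applied to depth-≤(k−1) arguments, giving N_k = 3 + N_{k-1}^2.
N_0 = 3
N_1 = 3 + 3^2 = 12
N_2 = 3 + 12^2 = 147
So |H| = 147.
Ground atoms are formed by filling each argument slot of a predicate with a term from H, so an r-ary predicate gives |H|^r atoms:
  Likes: 147^2 = 21609;  Parent: 147^2 = 21609;  Knows: 147^3 = 3176523
Total ground atoms: 21609 + 21609 + 3176523 = 3219741.

3219741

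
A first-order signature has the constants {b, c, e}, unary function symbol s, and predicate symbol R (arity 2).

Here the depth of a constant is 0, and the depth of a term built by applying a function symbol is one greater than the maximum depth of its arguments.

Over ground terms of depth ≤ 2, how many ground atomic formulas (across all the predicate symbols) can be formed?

81

First count ground terms of depth ≤ 2.
Count level by level. With function symbols s/1, the terms of depth ≤ k are the 3 constants together with each function applied to depth-≤(k−1) tuples, so N_k = 3 + N_{k-1}.
N_0 = 3
N_1 = 3 + 3 = 6
N_2 = 3 + 6 = 9
Explicitly: b, c, e, s(b), s(c), s(e), s(s(b)), s(s(c)), s(s(e)).
So |H| = 9.
Ground atoms are formed by filling each argument slot of a predicate with a term from H, so an r-ary predicate gives |H|^r atoms:
  R: 9^2 = 81
Total ground atoms: 81.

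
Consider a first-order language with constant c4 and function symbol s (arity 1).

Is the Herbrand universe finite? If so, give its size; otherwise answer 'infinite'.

The signature has at least one function symbol (s, arity 1) and at least one constant (c4).
Iterating s gives infinitely many distinct ground terms: c4, s(c4), s(s(c4)), ...
So the Herbrand universe is infinite.

infinite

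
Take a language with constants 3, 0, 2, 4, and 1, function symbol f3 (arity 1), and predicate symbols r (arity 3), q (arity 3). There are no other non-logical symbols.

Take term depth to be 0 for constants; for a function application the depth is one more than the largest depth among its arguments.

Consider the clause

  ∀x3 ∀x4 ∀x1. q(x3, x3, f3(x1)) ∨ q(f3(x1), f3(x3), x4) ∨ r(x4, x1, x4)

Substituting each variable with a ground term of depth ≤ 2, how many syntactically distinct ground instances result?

Ground terms of depth ≤ 2:
  Let N_k count ground terms of depth at most k. Each non-constant term of depth ≤ k is some function symbol applied to depth-≤(k−1) arguments, giving N_k = 5 + N_{k-1}.
  N_0 = 5
  N_1 = 5 + 5 = 10
  N_2 = 5 + 10 = 15
So there are 15 ground terms available for substitution.
Each of x3, x4, x1 ranges independently over the available ground terms, and distinct assignments produce distinct instances.
Number of ground instances = 15^3 = 3375.

3375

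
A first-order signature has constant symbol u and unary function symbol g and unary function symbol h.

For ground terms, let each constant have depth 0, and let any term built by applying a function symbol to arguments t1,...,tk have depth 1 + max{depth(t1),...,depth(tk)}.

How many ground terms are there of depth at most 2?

If N_k denotes the number of depth-≤k ground terms, the 1 constant gives N_0 = 1, and each function symbol of arity r contributes N_{k-1}^r new terms at level k: N_k = 1 + N_{k-1} + N_{k-1}.
N_0 = 1
N_1 = 1 + 1 + 1 = 3
N_2 = 1 + 3 + 3 = 7

7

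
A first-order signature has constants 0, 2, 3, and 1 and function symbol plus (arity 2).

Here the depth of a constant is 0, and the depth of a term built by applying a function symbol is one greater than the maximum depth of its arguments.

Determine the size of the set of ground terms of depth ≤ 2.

If N_k denotes the number of depth-≤k ground terms, the 4 constants give N_0 = 4, and each function symbol of arity r contributes N_{k-1}^r new terms at level k: N_k = 4 + N_{k-1}^2.
N_0 = 4
N_1 = 4 + 4^2 = 20
N_2 = 4 + 20^2 = 404

404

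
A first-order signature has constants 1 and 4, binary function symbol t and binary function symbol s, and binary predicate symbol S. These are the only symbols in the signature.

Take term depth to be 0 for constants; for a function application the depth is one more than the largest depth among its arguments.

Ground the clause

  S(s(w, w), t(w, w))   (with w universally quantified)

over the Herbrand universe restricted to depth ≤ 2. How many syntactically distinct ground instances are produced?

202

Ground terms of depth ≤ 2:
  Write N_k for the number of ground terms of depth ≤ k. A term of depth ≤ k is either a constant or a function symbol applied to arguments of depth ≤ k−1, so N_k = 2 + N_{k-1}^2 + N_{k-1}^2.
  N_0 = 2
  N_1 = 2 + 2^2 + 2^2 = 10
  N_2 = 2 + 10^2 + 10^2 = 202
So there are 202 ground terms available for substitution.
There is 1 variable to instantiate (w),  occurring in at least one literal, so different choices give different ground instances.
Number of ground instances = 202.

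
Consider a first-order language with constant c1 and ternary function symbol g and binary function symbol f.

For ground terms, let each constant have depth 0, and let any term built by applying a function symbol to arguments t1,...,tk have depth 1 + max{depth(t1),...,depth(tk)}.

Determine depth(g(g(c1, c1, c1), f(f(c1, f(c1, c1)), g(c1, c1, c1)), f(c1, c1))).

4

depth(g(c1, c1, c1)) = 1 + max(0, 0, 0) = 1
depth(f(c1, c1)) = 1 + max(0, 0) = 1
depth(f(c1, f(c1, c1))) = 1 + max(0, 1) = 2
depth(f(f(c1, f(c1, c1)), g(c1, c1, c1))) = 1 + max(2, 1) = 3
depth(g(g(c1, c1, c1), f(f(c1, f(c1, c1)), g(c1, c1, c1)), f(c1, c1))) = 1 + max(1, 3, 1) = 4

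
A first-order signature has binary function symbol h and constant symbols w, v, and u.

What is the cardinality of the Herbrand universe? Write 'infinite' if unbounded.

The signature has at least one function symbol (h, arity 2) and at least one constant (w).
Iterating h gives infinitely many distinct ground terms: w, h(w, w), h(h(w, w), h(w, w)), ...
So the Herbrand universe is infinite.

infinite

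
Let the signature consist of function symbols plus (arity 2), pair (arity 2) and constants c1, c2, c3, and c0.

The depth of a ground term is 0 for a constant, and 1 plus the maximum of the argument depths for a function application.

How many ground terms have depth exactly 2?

Count level by level. With function symbols plus/2, pair/2, the terms of depth ≤ k are the 4 constants together with each function applied to depth-≤(k−1) tuples, so N_k = 4 + N_{k-1}^2 + N_{k-1}^2.
N_0 = 4
N_1 = 4 + 4^2 + 4^2 = 36
N_2 = 4 + 36^2 + 36^2 = 2596
Terms of depth exactly 2: N_2 − N_1 = 2596 − 36 = 2560.

2560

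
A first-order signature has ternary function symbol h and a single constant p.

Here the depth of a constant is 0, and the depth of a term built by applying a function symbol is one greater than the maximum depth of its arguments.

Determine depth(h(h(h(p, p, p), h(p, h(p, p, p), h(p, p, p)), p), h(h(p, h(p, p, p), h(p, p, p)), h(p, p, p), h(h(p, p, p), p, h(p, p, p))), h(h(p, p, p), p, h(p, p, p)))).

depth(h(p, p, p)) = 1 + max(0, 0, 0) = 1
depth(h(p, h(p, p, p), h(p, p, p))) = 1 + max(0, 1, 1) = 2
depth(h(h(p, p, p), h(p, h(p, p, p), h(p, p, p)), p)) = 1 + max(1, 2, 0) = 3
depth(h(h(p, p, p), p, h(p, p, p))) = 1 + max(1, 0, 1) = 2
depth(h(h(p, h(p, p, p), h(p, p, p)), h(p, p, p), h(h(p, p, p), p, h(p, p, p)))) = 1 + max(2, 1, 2) = 3
depth(h(h(h(p, p, p), h(p, h(p, p, p), h(p, p, p)), p), h(h(p, h(p, p, p), h(p, p, p)), h(p, p, p), h(h(p, p, p), p, h(p, p, p))), h(h(p, p, p), p, h(p, p, p)))) = 1 + max(3, 3, 2) = 4

4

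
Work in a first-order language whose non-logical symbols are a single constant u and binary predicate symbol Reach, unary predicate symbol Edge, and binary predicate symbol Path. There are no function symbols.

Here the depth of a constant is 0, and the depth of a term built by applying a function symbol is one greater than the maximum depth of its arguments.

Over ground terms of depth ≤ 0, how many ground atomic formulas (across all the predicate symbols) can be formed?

First count ground terms of depth ≤ 0.
With no function symbols every ground term is a constant, so there is exactly 1 ground term at every depth bound.
N_0 = 1
Explicitly: u.
So |H| = 1.
A ground atom is a predicate applied to a tuple of terms from H, so the count is the sum over predicates of |H|^arity:
  Reach: 1^2 = 1;  Edge: 1;  Path: 1^2 = 1
Total ground atoms: 1 + 1 + 1 = 3.

3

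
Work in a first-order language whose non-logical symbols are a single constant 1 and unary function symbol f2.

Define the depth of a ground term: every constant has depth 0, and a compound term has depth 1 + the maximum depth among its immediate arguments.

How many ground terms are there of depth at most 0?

1

Count level by level. With function symbols f2/1, the terms of depth ≤ k are the 1 constant together with each function applied to depth-≤(k−1) tuples, so N_k = 1 + N_{k-1}.
N_0 = 1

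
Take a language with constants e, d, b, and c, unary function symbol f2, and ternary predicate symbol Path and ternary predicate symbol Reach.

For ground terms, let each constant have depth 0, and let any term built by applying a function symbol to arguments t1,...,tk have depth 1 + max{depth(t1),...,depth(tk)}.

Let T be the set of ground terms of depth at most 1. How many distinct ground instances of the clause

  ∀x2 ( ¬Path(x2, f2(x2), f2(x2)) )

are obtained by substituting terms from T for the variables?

Ground terms of depth ≤ 1:
  Let N_k = |{terms of depth ≤ k}|. Then N_0 = 4 and N_k = 4 + N_{k-1} for k ≥ 1 (one summand per function symbol, arity giving the exponent).
  N_0 = 4
  N_1 = 4 + 4 = 8
  Explicitly: e, d, b, c, f2(e), f2(d), f2(b), f2(c).
So there are 8 ground terms available for substitution.
The body mentions the single quantified variable x2; since ground terms form a free algebra, no two substitutions collapse to the same formula.
Number of ground instances = 8.

8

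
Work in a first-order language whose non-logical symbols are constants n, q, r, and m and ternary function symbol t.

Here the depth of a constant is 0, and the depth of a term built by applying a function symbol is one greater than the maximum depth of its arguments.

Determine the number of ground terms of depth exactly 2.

Write N_k for the number of ground terms of depth ≤ k. A term of depth ≤ k is either a constant or a function symbol applied to arguments of depth ≤ k−1, so N_k = 4 + N_{k-1}^3.
N_0 = 4
N_1 = 4 + 4^3 = 68
N_2 = 4 + 68^3 = 314436
Terms of depth exactly 2: N_2 − N_1 = 314436 − 68 = 314368.

314368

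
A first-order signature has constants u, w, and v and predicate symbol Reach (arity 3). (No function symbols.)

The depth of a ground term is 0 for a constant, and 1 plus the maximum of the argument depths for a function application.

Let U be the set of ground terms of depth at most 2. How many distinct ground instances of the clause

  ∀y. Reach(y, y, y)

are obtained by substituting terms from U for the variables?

Ground terms of depth ≤ 2:
  With no function symbols every ground term is a constant, so there are exactly 3 ground terms at every depth bound.
  N_0 = 3
  N_1 = 3
  N_2 = 3
  Explicitly: u, w, v.
So there are 3 ground terms available for substitution.
The clause has 1 distinct variable (y), which appears in the body. In the free term algebra distinct substitutions yield syntactically distinct ground instances.
Number of ground instances = 3.

3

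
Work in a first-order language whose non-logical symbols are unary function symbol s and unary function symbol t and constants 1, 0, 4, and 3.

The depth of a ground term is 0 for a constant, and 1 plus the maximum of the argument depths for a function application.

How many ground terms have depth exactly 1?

Let N_k = |{terms of depth ≤ k}|. Then N_0 = 4 and N_k = 4 + N_{k-1} + N_{k-1} for k ≥ 1 (one summand per function symbol, arity giving the exponent).
N_0 = 4
N_1 = 4 + 4 + 4 = 12
Terms of depth exactly 1: N_1 − N_0 = 12 − 4 = 8.

8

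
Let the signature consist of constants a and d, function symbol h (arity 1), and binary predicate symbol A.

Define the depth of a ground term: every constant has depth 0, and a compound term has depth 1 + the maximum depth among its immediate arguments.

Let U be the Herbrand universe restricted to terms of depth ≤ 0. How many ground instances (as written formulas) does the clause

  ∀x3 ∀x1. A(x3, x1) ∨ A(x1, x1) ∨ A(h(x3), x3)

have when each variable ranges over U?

4

Ground terms of depth ≤ 0:
  Let N_k = |{terms of depth ≤ k}|. Then N_0 = 2 and N_k = 2 + N_{k-1} for k ≥ 1 (one summand per function symbol, arity giving the exponent).
  N_0 = 2
  Explicitly: a, d.
So there are 2 ground terms available for substitution.
Each of x3, x1 ranges independently over the available ground terms, and distinct assignments produce distinct instances.
Number of ground instances = 2^2 = 4.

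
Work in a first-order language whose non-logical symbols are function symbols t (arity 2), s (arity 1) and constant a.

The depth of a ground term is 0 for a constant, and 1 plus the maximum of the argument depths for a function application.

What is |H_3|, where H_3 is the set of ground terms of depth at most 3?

Write N_k for the number of ground terms of depth ≤ k. A term of depth ≤ k is either a constant or a function symbol applied to arguments of depth ≤ k−1, so N_k = 1 + N_{k-1}^2 + N_{k-1}.
N_0 = 1
N_1 = 1 + 1^2 + 1 = 3
N_2 = 1 + 3^2 + 3 = 13
N_3 = 1 + 13^2 + 13 = 183

183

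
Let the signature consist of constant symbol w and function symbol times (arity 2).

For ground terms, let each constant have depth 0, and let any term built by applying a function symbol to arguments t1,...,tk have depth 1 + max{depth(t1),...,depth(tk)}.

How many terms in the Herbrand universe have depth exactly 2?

Let N_k count ground terms of depth at most k. Each non-constant term of depth ≤ k is some function symbol applied to depth-≤(k−1) arguments, giving N_k = 1 + N_{k-1}^2.
N_0 = 1
N_1 = 1 + 1^2 = 2
N_2 = 1 + 2^2 = 5
Terms of depth exactly 2: N_2 − N_1 = 5 − 2 = 3.

3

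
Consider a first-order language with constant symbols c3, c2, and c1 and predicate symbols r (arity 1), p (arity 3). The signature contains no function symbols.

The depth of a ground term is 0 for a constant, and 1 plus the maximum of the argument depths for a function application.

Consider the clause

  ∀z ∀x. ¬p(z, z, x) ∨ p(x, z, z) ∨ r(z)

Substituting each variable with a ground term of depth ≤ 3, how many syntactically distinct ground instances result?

Ground terms of depth ≤ 3:
  With no function symbols every ground term is a constant, so there are exactly 3 ground terms at every depth bound.
  N_0 = 3
  N_1 = 3
  N_2 = 3
  N_3 = 3
So there are 3 ground terms available for substitution.
The clause has 2 distinct variables (z, x), each appearing in the body. In the free term algebra distinct substitutions yield syntactically distinct ground instances.
Number of ground instances = 3^2 = 9.

9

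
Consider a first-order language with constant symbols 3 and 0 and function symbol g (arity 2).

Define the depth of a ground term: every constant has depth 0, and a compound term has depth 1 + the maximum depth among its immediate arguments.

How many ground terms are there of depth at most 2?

Let N_k count ground terms of depth at most k. Each non-constant term of depth ≤ k is some function symbol applied to depth-≤(k−1) arguments, giving N_k = 2 + N_{k-1}^2.
N_0 = 2
N_1 = 2 + 2^2 = 6
N_2 = 2 + 6^2 = 38

38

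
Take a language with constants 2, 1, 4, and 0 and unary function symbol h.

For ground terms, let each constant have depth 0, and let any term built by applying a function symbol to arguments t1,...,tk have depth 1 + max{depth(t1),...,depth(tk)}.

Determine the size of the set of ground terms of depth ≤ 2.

If N_k denotes the number of depth-≤k ground terms, the 4 constants give N_0 = 4, and each function symbol of arity r contributes N_{k-1}^r new terms at level k: N_k = 4 + N_{k-1}.
N_0 = 4
N_1 = 4 + 4 = 8
N_2 = 4 + 8 = 12
Explicitly: 2, 1, 4, 0, h(2), h(1), h(4), h(0), h(h(2)), h(h(1)), h(h(4)), h(h(0)).

12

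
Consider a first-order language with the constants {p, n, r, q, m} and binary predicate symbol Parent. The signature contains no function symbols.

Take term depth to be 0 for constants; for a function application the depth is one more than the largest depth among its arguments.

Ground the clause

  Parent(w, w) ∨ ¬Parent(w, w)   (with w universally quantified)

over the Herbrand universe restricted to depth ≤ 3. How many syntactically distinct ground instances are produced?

5

Ground terms of depth ≤ 3:
  With no function symbols every ground term is a constant, so there are exactly 5 ground terms at every depth bound.
  N_0 = 5
  N_1 = 5
  N_2 = 5
  N_3 = 5
  Explicitly: p, n, r, q, m.
So there are 5 ground terms available for substitution.
There is 1 variable to instantiate (w),  occurring in at least one literal, so different choices give different ground instances.
Number of ground instances = 5.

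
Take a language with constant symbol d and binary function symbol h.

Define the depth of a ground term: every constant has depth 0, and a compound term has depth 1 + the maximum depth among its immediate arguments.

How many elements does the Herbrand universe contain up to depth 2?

5

Let N_k = |{terms of depth ≤ k}|. Then N_0 = 1 and N_k = 1 + N_{k-1}^2 for k ≥ 1 (one summand per function symbol, arity giving the exponent).
N_0 = 1
N_1 = 1 + 1^2 = 2
N_2 = 1 + 2^2 = 5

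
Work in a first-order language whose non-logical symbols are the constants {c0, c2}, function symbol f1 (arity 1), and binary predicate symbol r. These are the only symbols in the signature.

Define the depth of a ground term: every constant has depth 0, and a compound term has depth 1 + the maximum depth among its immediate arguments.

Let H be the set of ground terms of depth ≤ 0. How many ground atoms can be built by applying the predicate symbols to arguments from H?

First count ground terms of depth ≤ 0.
Let N_k count ground terms of depth at most k. Each non-constant term of depth ≤ k is some function symbol applied to depth-≤(k−1) arguments, giving N_k = 2 + N_{k-1}.
N_0 = 2
Explicitly: c0, c2.
So |H| = 2.
A ground atom is a predicate applied to a tuple of terms from H, so the count is the sum over predicates of |H|^arity:
  r: 2^2 = 4
Total ground atoms: 4.

4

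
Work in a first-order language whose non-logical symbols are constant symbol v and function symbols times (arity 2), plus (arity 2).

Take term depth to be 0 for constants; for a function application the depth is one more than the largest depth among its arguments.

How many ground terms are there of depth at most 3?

Write N_k for the number of ground terms of depth ≤ k. A term of depth ≤ k is either a constant or a function symbol applied to arguments of depth ≤ k−1, so N_k = 1 + N_{k-1}^2 + N_{k-1}^2.
N_0 = 1
N_1 = 1 + 1^2 + 1^2 = 3
N_2 = 1 + 3^2 + 3^2 = 19
N_3 = 1 + 19^2 + 19^2 = 723

723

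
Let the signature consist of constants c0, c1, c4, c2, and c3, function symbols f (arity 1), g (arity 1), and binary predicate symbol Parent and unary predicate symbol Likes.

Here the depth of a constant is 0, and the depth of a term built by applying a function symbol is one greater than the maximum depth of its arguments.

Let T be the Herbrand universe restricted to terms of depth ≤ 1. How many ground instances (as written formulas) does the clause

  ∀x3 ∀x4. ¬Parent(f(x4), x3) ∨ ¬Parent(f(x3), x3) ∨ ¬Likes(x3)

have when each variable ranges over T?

225

Ground terms of depth ≤ 1:
  Write N_k for the number of ground terms of depth ≤ k. A term of depth ≤ k is either a constant or a function symbol applied to arguments of depth ≤ k−1, so N_k = 5 + N_{k-1} + N_{k-1}.
  N_0 = 5
  N_1 = 5 + 5 + 5 = 15
So there are 15 ground terms available for substitution.
The body mentions every one of the 2 quantified variables; since ground terms form a free algebra, no two substitutions collapse to the same formula.
Number of ground instances = 15^2 = 225.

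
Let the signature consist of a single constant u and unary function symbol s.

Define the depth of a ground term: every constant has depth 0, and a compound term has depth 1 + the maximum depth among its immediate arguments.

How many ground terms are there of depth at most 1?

Count level by level. With function symbols s/1, the terms of depth ≤ k are the 1 constant together with each function applied to depth-≤(k−1) tuples, so N_k = 1 + N_{k-1}.
N_0 = 1
N_1 = 1 + 1 = 2

2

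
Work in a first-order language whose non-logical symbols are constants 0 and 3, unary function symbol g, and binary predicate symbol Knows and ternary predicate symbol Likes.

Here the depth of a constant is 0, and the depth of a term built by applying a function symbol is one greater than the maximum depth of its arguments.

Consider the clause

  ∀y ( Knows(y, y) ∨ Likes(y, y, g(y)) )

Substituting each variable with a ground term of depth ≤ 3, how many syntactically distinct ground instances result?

Ground terms of depth ≤ 3:
  Let N_k = |{terms of depth ≤ k}|. Then N_0 = 2 and N_k = 2 + N_{k-1} for k ≥ 1 (one summand per function symbol, arity giving the exponent).
  N_0 = 2
  N_1 = 2 + 2 = 4
  N_2 = 2 + 4 = 6
  N_3 = 2 + 6 = 8
  Explicitly: 0, 3, g(0), g(3), g(g(0)), g(g(3)), g(g(g(0))), g(g(g(3))).
So there are 8 ground terms available for substitution.
There is 1 variable to instantiate (y),  occurring in at least one literal, so different choices give different ground instances.
Number of ground instances = 8.

8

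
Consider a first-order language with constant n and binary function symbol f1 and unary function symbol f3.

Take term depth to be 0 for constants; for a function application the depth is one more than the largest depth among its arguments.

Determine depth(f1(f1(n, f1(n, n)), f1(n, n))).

3

depth(f1(n, n)) = 1 + max(0, 0) = 1
depth(f1(n, f1(n, n))) = 1 + max(0, 1) = 2
depth(f1(f1(n, f1(n, n)), f1(n, n))) = 1 + max(2, 1) = 3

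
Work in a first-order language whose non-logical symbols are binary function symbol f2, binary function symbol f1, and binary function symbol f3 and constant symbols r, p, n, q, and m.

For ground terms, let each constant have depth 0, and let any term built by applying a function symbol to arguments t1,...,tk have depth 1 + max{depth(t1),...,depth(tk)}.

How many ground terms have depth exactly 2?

Write N_k for the number of ground terms of depth ≤ k. A term of depth ≤ k is either a constant or a function symbol applied to arguments of depth ≤ k−1, so N_k = 5 + N_{k-1}^2 + N_{k-1}^2 + N_{k-1}^2.
N_0 = 5
N_1 = 5 + 5^2 + 5^2 + 5^2 = 80
N_2 = 5 + 80^2 + 80^2 + 80^2 = 19205
Terms of depth exactly 2: N_2 − N_1 = 19205 − 80 = 19125.

19125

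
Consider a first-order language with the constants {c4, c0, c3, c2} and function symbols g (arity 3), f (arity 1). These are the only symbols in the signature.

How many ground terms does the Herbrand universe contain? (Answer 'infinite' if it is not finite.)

infinite

The signature has at least one function symbol (g, arity 3) and at least one constant (c4).
Iterating g gives infinitely many distinct ground terms: c4, g(c4, c4, c4), g(g(c4, c4, c4), g(c4, c4, c4), g(c4, c4, c4)), ...
So the Herbrand universe is infinite.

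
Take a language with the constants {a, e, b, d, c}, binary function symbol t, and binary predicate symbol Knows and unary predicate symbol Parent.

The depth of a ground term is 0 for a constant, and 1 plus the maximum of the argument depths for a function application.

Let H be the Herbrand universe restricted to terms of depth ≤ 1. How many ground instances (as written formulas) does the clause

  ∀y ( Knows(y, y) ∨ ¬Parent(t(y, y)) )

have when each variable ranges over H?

Ground terms of depth ≤ 1:
  Count level by level. With function symbols t/2, the terms of depth ≤ k are the 5 constants together with each function applied to depth-≤(k−1) tuples, so N_k = 5 + N_{k-1}^2.
  N_0 = 5
  N_1 = 5 + 5^2 = 30
So there are 30 ground terms available for substitution.
The clause has 1 distinct variable (y), which appears in the body. In the free term algebra distinct substitutions yield syntactically distinct ground instances.
Number of ground instances = 30.

30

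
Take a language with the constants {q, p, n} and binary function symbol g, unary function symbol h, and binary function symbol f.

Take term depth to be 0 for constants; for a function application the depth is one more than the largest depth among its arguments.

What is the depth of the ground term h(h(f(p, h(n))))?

4

depth(h(n)) = 1 + depth(n) = 1 + 0 = 1
depth(f(p, h(n))) = 1 + max(0, 1) = 2
depth(h(f(p, h(n)))) = 1 + depth(f(p, h(n))) = 1 + 2 = 3
depth(h(h(f(p, h(n))))) = 1 + depth(h(f(p, h(n)))) = 1 + 3 = 4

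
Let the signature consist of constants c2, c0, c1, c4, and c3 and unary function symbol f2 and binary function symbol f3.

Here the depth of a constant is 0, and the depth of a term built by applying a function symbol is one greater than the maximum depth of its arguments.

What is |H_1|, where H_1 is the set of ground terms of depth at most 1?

If N_k denotes the number of depth-≤k ground terms, the 5 constants give N_0 = 5, and each function symbol of arity r contributes N_{k-1}^r new terms at level k: N_k = 5 + N_{k-1} + N_{k-1}^2.
N_0 = 5
N_1 = 5 + 5 + 5^2 = 35

35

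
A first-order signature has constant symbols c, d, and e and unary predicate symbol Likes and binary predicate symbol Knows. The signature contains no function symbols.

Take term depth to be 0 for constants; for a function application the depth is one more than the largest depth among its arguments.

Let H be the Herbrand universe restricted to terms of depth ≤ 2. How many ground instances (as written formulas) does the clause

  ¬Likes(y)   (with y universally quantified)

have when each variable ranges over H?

3

Ground terms of depth ≤ 2:
  With no function symbols every ground term is a constant, so there are exactly 3 ground terms at every depth bound.
  N_0 = 3
  N_1 = 3
  N_2 = 3
  Explicitly: c, d, e.
So there are 3 ground terms available for substitution.
The clause has 1 distinct variable (y), which appears in the body. In the free term algebra distinct substitutions yield syntactically distinct ground instances.
Number of ground instances = 3.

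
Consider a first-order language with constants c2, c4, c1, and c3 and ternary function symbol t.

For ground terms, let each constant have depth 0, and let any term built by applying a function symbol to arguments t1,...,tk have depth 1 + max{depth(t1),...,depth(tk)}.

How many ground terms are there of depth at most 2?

314436

Write N_k for the number of ground terms of depth ≤ k. A term of depth ≤ k is either a constant or a function symbol applied to arguments of depth ≤ k−1, so N_k = 4 + N_{k-1}^3.
N_0 = 4
N_1 = 4 + 4^3 = 68
N_2 = 4 + 68^3 = 314436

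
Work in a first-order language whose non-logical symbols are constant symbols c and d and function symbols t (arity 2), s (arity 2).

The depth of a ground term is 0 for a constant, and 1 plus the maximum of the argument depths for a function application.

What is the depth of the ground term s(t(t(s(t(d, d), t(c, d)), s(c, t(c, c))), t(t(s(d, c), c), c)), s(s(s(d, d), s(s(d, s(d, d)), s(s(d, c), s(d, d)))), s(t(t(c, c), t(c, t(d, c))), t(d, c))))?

6

depth(t(d, d)) = 1 + max(0, 0) = 1
depth(t(c, d)) = 1 + max(0, 0) = 1
depth(s(t(d, d), t(c, d))) = 1 + max(1, 1) = 2
depth(t(c, c)) = 1 + max(0, 0) = 1
depth(s(c, t(c, c))) = 1 + max(0, 1) = 2
depth(t(s(t(d, d), t(c, d)), s(c, t(c, c)))) = 1 + max(2, 2) = 3
depth(s(d, c)) = 1 + max(0, 0) = 1
depth(t(s(d, c), c)) = 1 + max(1, 0) = 2
depth(t(t(s(d, c), c), c)) = 1 + max(2, 0) = 3
depth(t(t(s(t(d, d), t(c, d)), s(c, t(c, c))), t(t(s(d, c), c), c))) = 1 + max(3, 3) = 4
depth(s(d, d)) = 1 + max(0, 0) = 1
depth(s(d, s(d, d))) = 1 + max(0, 1) = 2
depth(s(s(d, c), s(d, d))) = 1 + max(1, 1) = 2
depth(s(s(d, s(d, d)), s(s(d, c), s(d, d)))) = 1 + max(2, 2) = 3
depth(s(s(d, d), s(s(d, s(d, d)), s(s(d, c), s(d, d))))) = 1 + max(1, 3) = 4
depth(t(d, c)) = 1 + max(0, 0) = 1
depth(t(c, t(d, c))) = 1 + max(0, 1) = 2
depth(t(t(c, c), t(c, t(d, c)))) = 1 + max(1, 2) = 3
depth(s(t(t(c, c), t(c, t(d, c))), t(d, c))) = 1 + max(3, 1) = 4
depth(s(s(s(d, d), s(s(d, s(d, d)), s(s(d, c), s(d, d)))), s(t(t(c, c), t(c, t(d, c))), t(d, c)))) = 1 + max(4, 4) = 5
depth(s(t(t(s(t(d, d), t(c, d)), s(c, t(c, c))), t(t(s(d, c), c), c)), s(s(s(d, d), s(s(d, s(d, d)), s(s(d, c), s(d, d)))), s(t(t(c, c), t(c, t(d, c))), t(d, c))))) = 1 + max(4, 5) = 6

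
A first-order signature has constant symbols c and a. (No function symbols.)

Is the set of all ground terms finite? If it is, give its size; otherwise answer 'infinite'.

2

There are no function symbols, so every ground term is one of the 2 constants.
The Herbrand universe is {c, a}, which is finite with 2 elements.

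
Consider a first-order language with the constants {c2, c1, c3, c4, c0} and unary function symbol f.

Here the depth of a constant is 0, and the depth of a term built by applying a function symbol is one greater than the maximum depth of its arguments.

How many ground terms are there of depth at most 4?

25

Let N_k count ground terms of depth at most k. Each non-constant term of depth ≤ k is some function symbol applied to depth-≤(k−1) arguments, giving N_k = 5 + N_{k-1}.
N_0 = 5
N_1 = 5 + 5 = 10
N_2 = 5 + 10 = 15
N_3 = 5 + 15 = 20
N_4 = 5 + 20 = 25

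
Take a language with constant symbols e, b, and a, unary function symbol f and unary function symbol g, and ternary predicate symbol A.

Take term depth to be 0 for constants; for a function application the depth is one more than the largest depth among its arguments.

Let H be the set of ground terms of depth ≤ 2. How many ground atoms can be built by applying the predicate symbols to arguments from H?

9261

First count ground terms of depth ≤ 2.
Count level by level. With function symbols f/1, g/1, the terms of depth ≤ k are the 3 constants together with each function applied to depth-≤(k−1) tuples, so N_k = 3 + N_{k-1} + N_{k-1}.
N_0 = 3
N_1 = 3 + 3 + 3 = 9
N_2 = 3 + 9 + 9 = 21
So |H| = 21.
A ground atom is a predicate applied to a tuple of terms from H, so the count is the sum over predicates of |H|^arity:
  A: 21^3 = 9261
Total ground atoms: 9261.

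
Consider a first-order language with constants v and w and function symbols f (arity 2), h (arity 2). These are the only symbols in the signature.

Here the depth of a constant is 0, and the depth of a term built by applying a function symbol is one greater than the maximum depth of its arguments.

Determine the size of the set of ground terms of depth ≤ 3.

81610

Count level by level. With function symbols f/2, h/2, the terms of depth ≤ k are the 2 constants together with each function applied to depth-≤(k−1) tuples, so N_k = 2 + N_{k-1}^2 + N_{k-1}^2.
N_0 = 2
N_1 = 2 + 2^2 + 2^2 = 10
N_2 = 2 + 10^2 + 10^2 = 202
N_3 = 2 + 202^2 + 202^2 = 81610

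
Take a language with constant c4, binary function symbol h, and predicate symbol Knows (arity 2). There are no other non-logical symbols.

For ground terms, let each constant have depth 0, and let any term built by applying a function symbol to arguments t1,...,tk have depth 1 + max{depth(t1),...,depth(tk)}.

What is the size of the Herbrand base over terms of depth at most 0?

First count ground terms of depth ≤ 0.
If N_k denotes the number of depth-≤k ground terms, the 1 constant gives N_0 = 1, and each function symbol of arity r contributes N_{k-1}^r new terms at level k: N_k = 1 + N_{k-1}^2.
N_0 = 1
Explicitly: c4.
So |H| = 1.
A ground atom is a predicate applied to a tuple of terms from H, so the count is the sum over predicates of |H|^arity:
  Knows: 1^2 = 1
Total ground atoms: 1.

1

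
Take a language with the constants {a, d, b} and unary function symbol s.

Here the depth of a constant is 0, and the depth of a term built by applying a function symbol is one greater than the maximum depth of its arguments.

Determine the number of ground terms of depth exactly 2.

Let N_k count ground terms of depth at most k. Each non-constant term of depth ≤ k is some function symbol applied to depth-≤(k−1) arguments, giving N_k = 3 + N_{k-1}.
N_0 = 3
N_1 = 3 + 3 = 6
N_2 = 3 + 6 = 9
Terms of depth exactly 2: N_2 − N_1 = 9 − 6 = 3.

3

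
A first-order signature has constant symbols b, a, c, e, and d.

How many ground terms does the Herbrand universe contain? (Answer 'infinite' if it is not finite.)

There are no function symbols, so every ground term is one of the 5 constants.
The Herbrand universe is {b, a, c, e, d}, which is finite with 5 elements.

5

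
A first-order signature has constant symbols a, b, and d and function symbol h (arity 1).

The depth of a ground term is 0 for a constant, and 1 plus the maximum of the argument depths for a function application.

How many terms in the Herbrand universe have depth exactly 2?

If N_k denotes the number of depth-≤k ground terms, the 3 constants give N_0 = 3, and each function symbol of arity r contributes N_{k-1}^r new terms at level k: N_k = 3 + N_{k-1}.
N_0 = 3
N_1 = 3 + 3 = 6
N_2 = 3 + 6 = 9
Terms of depth exactly 2: N_2 − N_1 = 9 − 6 = 3.

3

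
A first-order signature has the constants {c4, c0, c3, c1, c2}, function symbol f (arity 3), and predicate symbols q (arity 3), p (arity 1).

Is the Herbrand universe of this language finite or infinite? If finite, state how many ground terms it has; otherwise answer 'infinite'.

The signature has at least one function symbol (f, arity 3) and at least one constant (c4).
Iterating f gives infinitely many distinct ground terms: c4, f(c4, c4, c4), f(f(c4, c4, c4), f(c4, c4, c4), f(c4, c4, c4)), ...
So the Herbrand universe is infinite.

infinite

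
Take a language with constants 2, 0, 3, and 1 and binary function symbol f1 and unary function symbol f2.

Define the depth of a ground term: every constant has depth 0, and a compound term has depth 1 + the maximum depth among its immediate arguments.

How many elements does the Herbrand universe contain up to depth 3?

If N_k denotes the number of depth-≤k ground terms, the 4 constants give N_0 = 4, and each function symbol of arity r contributes N_{k-1}^r new terms at level k: N_k = 4 + N_{k-1}^2 + N_{k-1}.
N_0 = 4
N_1 = 4 + 4^2 + 4 = 24
N_2 = 4 + 24^2 + 24 = 604
N_3 = 4 + 604^2 + 604 = 365424

365424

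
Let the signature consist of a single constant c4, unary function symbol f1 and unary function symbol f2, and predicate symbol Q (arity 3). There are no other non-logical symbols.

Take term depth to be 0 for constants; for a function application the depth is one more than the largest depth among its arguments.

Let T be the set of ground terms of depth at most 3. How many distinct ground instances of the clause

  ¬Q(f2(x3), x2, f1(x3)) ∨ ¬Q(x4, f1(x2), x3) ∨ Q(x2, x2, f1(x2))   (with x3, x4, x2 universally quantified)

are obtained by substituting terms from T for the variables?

Ground terms of depth ≤ 3:
  Write N_k for the number of ground terms of depth ≤ k. A term of depth ≤ k is either a constant or a function symbol applied to arguments of depth ≤ k−1, so N_k = 1 + N_{k-1} + N_{k-1}.
  N_0 = 1
  N_1 = 1 + 1 + 1 = 3
  N_2 = 1 + 3 + 3 = 7
  N_3 = 1 + 7 + 7 = 15
So there are 15 ground terms available for substitution.
Each of x3, x4, x2 ranges independently over the available ground terms, and distinct assignments produce distinct instances.
Number of ground instances = 15^3 = 3375.

3375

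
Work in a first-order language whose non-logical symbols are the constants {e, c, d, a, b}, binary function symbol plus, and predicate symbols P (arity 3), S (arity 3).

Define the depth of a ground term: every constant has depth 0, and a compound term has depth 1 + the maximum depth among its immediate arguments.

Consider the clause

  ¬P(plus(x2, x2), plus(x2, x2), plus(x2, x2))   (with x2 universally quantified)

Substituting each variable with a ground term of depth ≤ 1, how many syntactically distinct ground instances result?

Ground terms of depth ≤ 1:
  Write N_k for the number of ground terms of depth ≤ k. A term of depth ≤ k is either a constant or a function symbol applied to arguments of depth ≤ k−1, so N_k = 5 + N_{k-1}^2.
  N_0 = 5
  N_1 = 5 + 5^2 = 30
So there are 30 ground terms available for substitution.
The clause has 1 distinct variable (x2), which appears in the body. In the free term algebra distinct substitutions yield syntactically distinct ground instances.
Number of ground instances = 30.

30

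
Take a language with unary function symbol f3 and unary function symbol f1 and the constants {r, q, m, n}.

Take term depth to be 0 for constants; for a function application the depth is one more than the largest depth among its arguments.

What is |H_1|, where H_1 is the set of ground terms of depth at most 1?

12

Write N_k for the number of ground terms of depth ≤ k. A term of depth ≤ k is either a constant or a function symbol applied to arguments of depth ≤ k−1, so N_k = 4 + N_{k-1} + N_{k-1}.
N_0 = 4
N_1 = 4 + 4 + 4 = 12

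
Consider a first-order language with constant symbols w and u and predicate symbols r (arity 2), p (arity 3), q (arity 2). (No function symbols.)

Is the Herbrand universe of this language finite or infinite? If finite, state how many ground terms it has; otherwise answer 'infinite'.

There are no function symbols, so every ground term is one of the 2 constants.
The Herbrand universe is {w, u}, which is finite with 2 elements.

2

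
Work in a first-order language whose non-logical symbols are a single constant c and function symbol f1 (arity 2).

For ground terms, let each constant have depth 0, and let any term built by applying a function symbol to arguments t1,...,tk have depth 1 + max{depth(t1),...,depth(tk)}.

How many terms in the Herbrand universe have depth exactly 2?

If N_k denotes the number of depth-≤k ground terms, the 1 constant gives N_0 = 1, and each function symbol of arity r contributes N_{k-1}^r new terms at level k: N_k = 1 + N_{k-1}^2.
N_0 = 1
N_1 = 1 + 1^2 = 2
N_2 = 1 + 2^2 = 5
Terms of depth exactly 2: N_2 − N_1 = 5 − 2 = 3.

3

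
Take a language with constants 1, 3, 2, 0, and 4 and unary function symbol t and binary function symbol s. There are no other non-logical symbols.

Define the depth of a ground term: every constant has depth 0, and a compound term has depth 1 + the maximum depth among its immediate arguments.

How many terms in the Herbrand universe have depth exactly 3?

Let N_k = |{terms of depth ≤ k}|. Then N_0 = 5 and N_k = 5 + N_{k-1} + N_{k-1}^2 for k ≥ 1 (one summand per function symbol, arity giving the exponent).
N_0 = 5
N_1 = 5 + 5 + 5^2 = 35
N_2 = 5 + 35 + 35^2 = 1265
N_3 = 5 + 1265 + 1265^2 = 1601495
Terms of depth exactly 3: N_3 − N_2 = 1601495 − 1265 = 1600230.

1600230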